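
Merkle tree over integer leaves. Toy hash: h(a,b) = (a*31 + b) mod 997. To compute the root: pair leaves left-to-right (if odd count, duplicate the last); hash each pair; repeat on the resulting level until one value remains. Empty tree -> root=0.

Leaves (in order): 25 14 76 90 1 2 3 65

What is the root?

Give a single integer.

Answer: 747

Derivation:
L0: [25, 14, 76, 90, 1, 2, 3, 65]
L1: h(25,14)=(25*31+14)%997=789 h(76,90)=(76*31+90)%997=452 h(1,2)=(1*31+2)%997=33 h(3,65)=(3*31+65)%997=158 -> [789, 452, 33, 158]
L2: h(789,452)=(789*31+452)%997=983 h(33,158)=(33*31+158)%997=184 -> [983, 184]
L3: h(983,184)=(983*31+184)%997=747 -> [747]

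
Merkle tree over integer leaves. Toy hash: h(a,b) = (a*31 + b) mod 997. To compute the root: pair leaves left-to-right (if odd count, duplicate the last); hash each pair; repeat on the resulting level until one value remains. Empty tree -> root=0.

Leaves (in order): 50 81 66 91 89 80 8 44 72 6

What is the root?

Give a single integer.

Answer: 338

Derivation:
L0: [50, 81, 66, 91, 89, 80, 8, 44, 72, 6]
L1: h(50,81)=(50*31+81)%997=634 h(66,91)=(66*31+91)%997=143 h(89,80)=(89*31+80)%997=845 h(8,44)=(8*31+44)%997=292 h(72,6)=(72*31+6)%997=244 -> [634, 143, 845, 292, 244]
L2: h(634,143)=(634*31+143)%997=854 h(845,292)=(845*31+292)%997=565 h(244,244)=(244*31+244)%997=829 -> [854, 565, 829]
L3: h(854,565)=(854*31+565)%997=120 h(829,829)=(829*31+829)%997=606 -> [120, 606]
L4: h(120,606)=(120*31+606)%997=338 -> [338]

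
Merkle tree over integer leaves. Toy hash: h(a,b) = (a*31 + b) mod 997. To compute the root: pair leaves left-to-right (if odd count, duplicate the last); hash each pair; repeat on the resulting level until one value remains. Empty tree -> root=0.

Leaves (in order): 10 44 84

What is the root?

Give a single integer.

Answer: 701

Derivation:
L0: [10, 44, 84]
L1: h(10,44)=(10*31+44)%997=354 h(84,84)=(84*31+84)%997=694 -> [354, 694]
L2: h(354,694)=(354*31+694)%997=701 -> [701]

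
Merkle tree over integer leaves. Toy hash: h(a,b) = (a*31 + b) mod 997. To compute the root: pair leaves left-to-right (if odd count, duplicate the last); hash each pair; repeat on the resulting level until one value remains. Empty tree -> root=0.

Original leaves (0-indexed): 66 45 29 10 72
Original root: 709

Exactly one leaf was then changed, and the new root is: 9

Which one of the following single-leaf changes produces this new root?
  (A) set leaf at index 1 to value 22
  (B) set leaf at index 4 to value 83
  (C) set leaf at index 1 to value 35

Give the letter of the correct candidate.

Original leaves: [66, 45, 29, 10, 72]
Target new root: 9
Try each candidate change and compute the resulting root:
Candidate A: set leaf[1] = 22 -> leaves = [66, 22, 29, 10, 72]
  L0: [66, 22, 29, 10, 72]
  L1: h(66,22)=(66*31+22)%997=74 h(29,10)=(29*31+10)%997=909 h(72,72)=(72*31+72)%997=310 -> [74, 909, 310]
  L2: h(74,909)=(74*31+909)%997=212 h(310,310)=(310*31+310)%997=947 -> [212, 947]
  L3: h(212,947)=(212*31+947)%997=540 -> [540]
  root = 540 != target 9
Candidate B: set leaf[4] = 83 -> leaves = [66, 45, 29, 10, 83]
  L0: [66, 45, 29, 10, 83]
  L1: h(66,45)=(66*31+45)%997=97 h(29,10)=(29*31+10)%997=909 h(83,83)=(83*31+83)%997=662 -> [97, 909, 662]
  L2: h(97,909)=(97*31+909)%997=925 h(662,662)=(662*31+662)%997=247 -> [925, 247]
  L3: h(925,247)=(925*31+247)%997=9 -> [9]
  root = 9 == target 9  ** MATCH **
Candidate C: set leaf[1] = 35 -> leaves = [66, 35, 29, 10, 72]
  L0: [66, 35, 29, 10, 72]
  L1: h(66,35)=(66*31+35)%997=87 h(29,10)=(29*31+10)%997=909 h(72,72)=(72*31+72)%997=310 -> [87, 909, 310]
  L2: h(87,909)=(87*31+909)%997=615 h(310,310)=(310*31+310)%997=947 -> [615, 947]
  L3: h(615,947)=(615*31+947)%997=72 -> [72]
  root = 72 != target 9
Candidate B produces the target root.

Answer: B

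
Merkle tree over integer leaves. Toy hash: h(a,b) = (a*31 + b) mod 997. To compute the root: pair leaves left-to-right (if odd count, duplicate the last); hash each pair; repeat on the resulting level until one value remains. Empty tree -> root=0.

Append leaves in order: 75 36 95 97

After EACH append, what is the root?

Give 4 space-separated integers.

Answer: 75 367 459 461

Derivation:
After append 75 (leaves=[75]):
  L0: [75]
  root=75
After append 36 (leaves=[75, 36]):
  L0: [75, 36]
  L1: h(75,36)=(75*31+36)%997=367 -> [367]
  root=367
After append 95 (leaves=[75, 36, 95]):
  L0: [75, 36, 95]
  L1: h(75,36)=(75*31+36)%997=367 h(95,95)=(95*31+95)%997=49 -> [367, 49]
  L2: h(367,49)=(367*31+49)%997=459 -> [459]
  root=459
After append 97 (leaves=[75, 36, 95, 97]):
  L0: [75, 36, 95, 97]
  L1: h(75,36)=(75*31+36)%997=367 h(95,97)=(95*31+97)%997=51 -> [367, 51]
  L2: h(367,51)=(367*31+51)%997=461 -> [461]
  root=461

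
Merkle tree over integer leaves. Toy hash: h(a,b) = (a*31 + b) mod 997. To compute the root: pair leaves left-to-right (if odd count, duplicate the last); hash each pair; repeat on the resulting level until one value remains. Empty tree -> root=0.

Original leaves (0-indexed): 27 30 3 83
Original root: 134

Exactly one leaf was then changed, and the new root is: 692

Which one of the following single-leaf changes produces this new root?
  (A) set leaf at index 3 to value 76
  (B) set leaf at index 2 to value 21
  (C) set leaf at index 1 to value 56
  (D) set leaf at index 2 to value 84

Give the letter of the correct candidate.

Original leaves: [27, 30, 3, 83]
Target new root: 692
Try each candidate change and compute the resulting root:
Candidate A: set leaf[3] = 76 -> leaves = [27, 30, 3, 76]
  L0: [27, 30, 3, 76]
  L1: h(27,30)=(27*31+30)%997=867 h(3,76)=(3*31+76)%997=169 -> [867, 169]
  L2: h(867,169)=(867*31+169)%997=127 -> [127]
  root = 127 != target 692
Candidate B: set leaf[2] = 21 -> leaves = [27, 30, 21, 83]
  L0: [27, 30, 21, 83]
  L1: h(27,30)=(27*31+30)%997=867 h(21,83)=(21*31+83)%997=734 -> [867, 734]
  L2: h(867,734)=(867*31+734)%997=692 -> [692]
  root = 692 == target 692  ** MATCH **
Candidate C: set leaf[1] = 56 -> leaves = [27, 56, 3, 83]
  L0: [27, 56, 3, 83]
  L1: h(27,56)=(27*31+56)%997=893 h(3,83)=(3*31+83)%997=176 -> [893, 176]
  L2: h(893,176)=(893*31+176)%997=940 -> [940]
  root = 940 != target 692
Candidate D: set leaf[2] = 84 -> leaves = [27, 30, 84, 83]
  L0: [27, 30, 84, 83]
  L1: h(27,30)=(27*31+30)%997=867 h(84,83)=(84*31+83)%997=693 -> [867, 693]
  L2: h(867,693)=(867*31+693)%997=651 -> [651]
  root = 651 != target 692
Candidate B produces the target root.

Answer: B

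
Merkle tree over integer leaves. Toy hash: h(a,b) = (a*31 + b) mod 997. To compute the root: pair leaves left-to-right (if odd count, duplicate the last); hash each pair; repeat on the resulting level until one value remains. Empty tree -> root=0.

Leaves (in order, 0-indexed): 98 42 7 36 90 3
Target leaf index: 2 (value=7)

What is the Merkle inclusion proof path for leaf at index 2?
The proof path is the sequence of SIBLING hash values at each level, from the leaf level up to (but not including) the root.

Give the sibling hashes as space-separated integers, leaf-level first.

L0 (leaves): [98, 42, 7, 36, 90, 3], target index=2
L1: h(98,42)=(98*31+42)%997=89 [pair 0] h(7,36)=(7*31+36)%997=253 [pair 1] h(90,3)=(90*31+3)%997=799 [pair 2] -> [89, 253, 799]
  Sibling for proof at L0: 36
L2: h(89,253)=(89*31+253)%997=21 [pair 0] h(799,799)=(799*31+799)%997=643 [pair 1] -> [21, 643]
  Sibling for proof at L1: 89
L3: h(21,643)=(21*31+643)%997=297 [pair 0] -> [297]
  Sibling for proof at L2: 643
Root: 297
Proof path (sibling hashes from leaf to root): [36, 89, 643]

Answer: 36 89 643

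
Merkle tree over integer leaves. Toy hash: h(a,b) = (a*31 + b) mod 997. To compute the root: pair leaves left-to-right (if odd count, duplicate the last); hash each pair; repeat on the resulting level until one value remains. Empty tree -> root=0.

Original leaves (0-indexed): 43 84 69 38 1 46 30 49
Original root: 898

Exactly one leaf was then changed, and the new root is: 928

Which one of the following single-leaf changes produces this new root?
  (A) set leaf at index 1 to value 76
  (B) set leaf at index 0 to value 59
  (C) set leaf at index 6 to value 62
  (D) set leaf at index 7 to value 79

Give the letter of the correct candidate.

Original leaves: [43, 84, 69, 38, 1, 46, 30, 49]
Target new root: 928
Try each candidate change and compute the resulting root:
Candidate A: set leaf[1] = 76 -> leaves = [43, 76, 69, 38, 1, 46, 30, 49]
  L0: [43, 76, 69, 38, 1, 46, 30, 49]
  L1: h(43,76)=(43*31+76)%997=412 h(69,38)=(69*31+38)%997=183 h(1,46)=(1*31+46)%997=77 h(30,49)=(30*31+49)%997=979 -> [412, 183, 77, 979]
  L2: h(412,183)=(412*31+183)%997=991 h(77,979)=(77*31+979)%997=375 -> [991, 375]
  L3: h(991,375)=(991*31+375)%997=189 -> [189]
  root = 189 != target 928
Candidate B: set leaf[0] = 59 -> leaves = [59, 84, 69, 38, 1, 46, 30, 49]
  L0: [59, 84, 69, 38, 1, 46, 30, 49]
  L1: h(59,84)=(59*31+84)%997=916 h(69,38)=(69*31+38)%997=183 h(1,46)=(1*31+46)%997=77 h(30,49)=(30*31+49)%997=979 -> [916, 183, 77, 979]
  L2: h(916,183)=(916*31+183)%997=663 h(77,979)=(77*31+979)%997=375 -> [663, 375]
  L3: h(663,375)=(663*31+375)%997=988 -> [988]
  root = 988 != target 928
Candidate C: set leaf[6] = 62 -> leaves = [43, 84, 69, 38, 1, 46, 62, 49]
  L0: [43, 84, 69, 38, 1, 46, 62, 49]
  L1: h(43,84)=(43*31+84)%997=420 h(69,38)=(69*31+38)%997=183 h(1,46)=(1*31+46)%997=77 h(62,49)=(62*31+49)%997=974 -> [420, 183, 77, 974]
  L2: h(420,183)=(420*31+183)%997=242 h(77,974)=(77*31+974)%997=370 -> [242, 370]
  L3: h(242,370)=(242*31+370)%997=893 -> [893]
  root = 893 != target 928
Candidate D: set leaf[7] = 79 -> leaves = [43, 84, 69, 38, 1, 46, 30, 79]
  L0: [43, 84, 69, 38, 1, 46, 30, 79]
  L1: h(43,84)=(43*31+84)%997=420 h(69,38)=(69*31+38)%997=183 h(1,46)=(1*31+46)%997=77 h(30,79)=(30*31+79)%997=12 -> [420, 183, 77, 12]
  L2: h(420,183)=(420*31+183)%997=242 h(77,12)=(77*31+12)%997=405 -> [242, 405]
  L3: h(242,405)=(242*31+405)%997=928 -> [928]
  root = 928 == target 928  ** MATCH **
Candidate D produces the target root.

Answer: D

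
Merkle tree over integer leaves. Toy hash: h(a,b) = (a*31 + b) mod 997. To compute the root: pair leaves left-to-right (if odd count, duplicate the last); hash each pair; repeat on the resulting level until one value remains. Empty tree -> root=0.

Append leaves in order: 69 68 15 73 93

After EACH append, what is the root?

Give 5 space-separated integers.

After append 69 (leaves=[69]):
  L0: [69]
  root=69
After append 68 (leaves=[69, 68]):
  L0: [69, 68]
  L1: h(69,68)=(69*31+68)%997=213 -> [213]
  root=213
After append 15 (leaves=[69, 68, 15]):
  L0: [69, 68, 15]
  L1: h(69,68)=(69*31+68)%997=213 h(15,15)=(15*31+15)%997=480 -> [213, 480]
  L2: h(213,480)=(213*31+480)%997=104 -> [104]
  root=104
After append 73 (leaves=[69, 68, 15, 73]):
  L0: [69, 68, 15, 73]
  L1: h(69,68)=(69*31+68)%997=213 h(15,73)=(15*31+73)%997=538 -> [213, 538]
  L2: h(213,538)=(213*31+538)%997=162 -> [162]
  root=162
After append 93 (leaves=[69, 68, 15, 73, 93]):
  L0: [69, 68, 15, 73, 93]
  L1: h(69,68)=(69*31+68)%997=213 h(15,73)=(15*31+73)%997=538 h(93,93)=(93*31+93)%997=982 -> [213, 538, 982]
  L2: h(213,538)=(213*31+538)%997=162 h(982,982)=(982*31+982)%997=517 -> [162, 517]
  L3: h(162,517)=(162*31+517)%997=554 -> [554]
  root=554

Answer: 69 213 104 162 554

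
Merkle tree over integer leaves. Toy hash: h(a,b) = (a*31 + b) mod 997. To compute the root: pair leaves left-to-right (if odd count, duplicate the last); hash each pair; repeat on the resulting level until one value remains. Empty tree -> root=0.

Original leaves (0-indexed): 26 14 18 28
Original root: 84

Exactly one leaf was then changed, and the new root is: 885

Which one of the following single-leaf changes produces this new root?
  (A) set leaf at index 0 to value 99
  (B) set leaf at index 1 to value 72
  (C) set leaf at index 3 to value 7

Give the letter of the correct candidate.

Answer: B

Derivation:
Original leaves: [26, 14, 18, 28]
Target new root: 885
Try each candidate change and compute the resulting root:
Candidate A: set leaf[0] = 99 -> leaves = [99, 14, 18, 28]
  L0: [99, 14, 18, 28]
  L1: h(99,14)=(99*31+14)%997=92 h(18,28)=(18*31+28)%997=586 -> [92, 586]
  L2: h(92,586)=(92*31+586)%997=447 -> [447]
  root = 447 != target 885
Candidate B: set leaf[1] = 72 -> leaves = [26, 72, 18, 28]
  L0: [26, 72, 18, 28]
  L1: h(26,72)=(26*31+72)%997=878 h(18,28)=(18*31+28)%997=586 -> [878, 586]
  L2: h(878,586)=(878*31+586)%997=885 -> [885]
  root = 885 == target 885  ** MATCH **
Candidate C: set leaf[3] = 7 -> leaves = [26, 14, 18, 7]
  L0: [26, 14, 18, 7]
  L1: h(26,14)=(26*31+14)%997=820 h(18,7)=(18*31+7)%997=565 -> [820, 565]
  L2: h(820,565)=(820*31+565)%997=63 -> [63]
  root = 63 != target 885
Candidate B produces the target root.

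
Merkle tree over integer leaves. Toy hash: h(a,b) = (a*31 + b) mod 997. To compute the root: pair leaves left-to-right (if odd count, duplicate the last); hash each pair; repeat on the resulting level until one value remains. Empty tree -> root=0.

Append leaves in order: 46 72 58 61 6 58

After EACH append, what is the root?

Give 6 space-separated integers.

After append 46 (leaves=[46]):
  L0: [46]
  root=46
After append 72 (leaves=[46, 72]):
  L0: [46, 72]
  L1: h(46,72)=(46*31+72)%997=501 -> [501]
  root=501
After append 58 (leaves=[46, 72, 58]):
  L0: [46, 72, 58]
  L1: h(46,72)=(46*31+72)%997=501 h(58,58)=(58*31+58)%997=859 -> [501, 859]
  L2: h(501,859)=(501*31+859)%997=438 -> [438]
  root=438
After append 61 (leaves=[46, 72, 58, 61]):
  L0: [46, 72, 58, 61]
  L1: h(46,72)=(46*31+72)%997=501 h(58,61)=(58*31+61)%997=862 -> [501, 862]
  L2: h(501,862)=(501*31+862)%997=441 -> [441]
  root=441
After append 6 (leaves=[46, 72, 58, 61, 6]):
  L0: [46, 72, 58, 61, 6]
  L1: h(46,72)=(46*31+72)%997=501 h(58,61)=(58*31+61)%997=862 h(6,6)=(6*31+6)%997=192 -> [501, 862, 192]
  L2: h(501,862)=(501*31+862)%997=441 h(192,192)=(192*31+192)%997=162 -> [441, 162]
  L3: h(441,162)=(441*31+162)%997=872 -> [872]
  root=872
After append 58 (leaves=[46, 72, 58, 61, 6, 58]):
  L0: [46, 72, 58, 61, 6, 58]
  L1: h(46,72)=(46*31+72)%997=501 h(58,61)=(58*31+61)%997=862 h(6,58)=(6*31+58)%997=244 -> [501, 862, 244]
  L2: h(501,862)=(501*31+862)%997=441 h(244,244)=(244*31+244)%997=829 -> [441, 829]
  L3: h(441,829)=(441*31+829)%997=542 -> [542]
  root=542

Answer: 46 501 438 441 872 542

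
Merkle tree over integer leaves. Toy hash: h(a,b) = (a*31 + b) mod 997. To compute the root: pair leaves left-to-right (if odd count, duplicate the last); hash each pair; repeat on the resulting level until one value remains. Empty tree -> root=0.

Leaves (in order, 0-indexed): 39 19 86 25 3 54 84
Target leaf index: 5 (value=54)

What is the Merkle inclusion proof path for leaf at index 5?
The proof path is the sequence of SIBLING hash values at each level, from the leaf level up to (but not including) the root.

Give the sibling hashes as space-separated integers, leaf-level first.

Answer: 3 694 879

Derivation:
L0 (leaves): [39, 19, 86, 25, 3, 54, 84], target index=5
L1: h(39,19)=(39*31+19)%997=231 [pair 0] h(86,25)=(86*31+25)%997=697 [pair 1] h(3,54)=(3*31+54)%997=147 [pair 2] h(84,84)=(84*31+84)%997=694 [pair 3] -> [231, 697, 147, 694]
  Sibling for proof at L0: 3
L2: h(231,697)=(231*31+697)%997=879 [pair 0] h(147,694)=(147*31+694)%997=266 [pair 1] -> [879, 266]
  Sibling for proof at L1: 694
L3: h(879,266)=(879*31+266)%997=596 [pair 0] -> [596]
  Sibling for proof at L2: 879
Root: 596
Proof path (sibling hashes from leaf to root): [3, 694, 879]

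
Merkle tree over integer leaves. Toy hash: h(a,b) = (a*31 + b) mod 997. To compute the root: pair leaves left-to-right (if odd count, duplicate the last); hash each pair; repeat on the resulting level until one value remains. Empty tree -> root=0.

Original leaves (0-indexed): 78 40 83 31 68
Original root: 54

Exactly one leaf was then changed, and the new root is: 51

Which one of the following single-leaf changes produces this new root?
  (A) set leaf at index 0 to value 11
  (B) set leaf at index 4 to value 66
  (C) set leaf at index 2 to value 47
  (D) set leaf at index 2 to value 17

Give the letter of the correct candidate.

Original leaves: [78, 40, 83, 31, 68]
Target new root: 51
Try each candidate change and compute the resulting root:
Candidate A: set leaf[0] = 11 -> leaves = [11, 40, 83, 31, 68]
  L0: [11, 40, 83, 31, 68]
  L1: h(11,40)=(11*31+40)%997=381 h(83,31)=(83*31+31)%997=610 h(68,68)=(68*31+68)%997=182 -> [381, 610, 182]
  L2: h(381,610)=(381*31+610)%997=457 h(182,182)=(182*31+182)%997=839 -> [457, 839]
  L3: h(457,839)=(457*31+839)%997=51 -> [51]
  root = 51 == target 51  ** MATCH **
Candidate B: set leaf[4] = 66 -> leaves = [78, 40, 83, 31, 66]
  L0: [78, 40, 83, 31, 66]
  L1: h(78,40)=(78*31+40)%997=464 h(83,31)=(83*31+31)%997=610 h(66,66)=(66*31+66)%997=118 -> [464, 610, 118]
  L2: h(464,610)=(464*31+610)%997=39 h(118,118)=(118*31+118)%997=785 -> [39, 785]
  L3: h(39,785)=(39*31+785)%997=0 -> [0]
  root = 0 != target 51
Candidate C: set leaf[2] = 47 -> leaves = [78, 40, 47, 31, 68]
  L0: [78, 40, 47, 31, 68]
  L1: h(78,40)=(78*31+40)%997=464 h(47,31)=(47*31+31)%997=491 h(68,68)=(68*31+68)%997=182 -> [464, 491, 182]
  L2: h(464,491)=(464*31+491)%997=917 h(182,182)=(182*31+182)%997=839 -> [917, 839]
  L3: h(917,839)=(917*31+839)%997=353 -> [353]
  root = 353 != target 51
Candidate D: set leaf[2] = 17 -> leaves = [78, 40, 17, 31, 68]
  L0: [78, 40, 17, 31, 68]
  L1: h(78,40)=(78*31+40)%997=464 h(17,31)=(17*31+31)%997=558 h(68,68)=(68*31+68)%997=182 -> [464, 558, 182]
  L2: h(464,558)=(464*31+558)%997=984 h(182,182)=(182*31+182)%997=839 -> [984, 839]
  L3: h(984,839)=(984*31+839)%997=436 -> [436]
  root = 436 != target 51
Candidate A produces the target root.

Answer: A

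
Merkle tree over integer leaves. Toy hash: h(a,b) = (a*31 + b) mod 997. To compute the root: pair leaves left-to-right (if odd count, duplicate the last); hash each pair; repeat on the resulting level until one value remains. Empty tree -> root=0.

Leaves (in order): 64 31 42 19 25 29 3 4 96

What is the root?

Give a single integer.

Answer: 970

Derivation:
L0: [64, 31, 42, 19, 25, 29, 3, 4, 96]
L1: h(64,31)=(64*31+31)%997=21 h(42,19)=(42*31+19)%997=324 h(25,29)=(25*31+29)%997=804 h(3,4)=(3*31+4)%997=97 h(96,96)=(96*31+96)%997=81 -> [21, 324, 804, 97, 81]
L2: h(21,324)=(21*31+324)%997=975 h(804,97)=(804*31+97)%997=96 h(81,81)=(81*31+81)%997=598 -> [975, 96, 598]
L3: h(975,96)=(975*31+96)%997=411 h(598,598)=(598*31+598)%997=193 -> [411, 193]
L4: h(411,193)=(411*31+193)%997=970 -> [970]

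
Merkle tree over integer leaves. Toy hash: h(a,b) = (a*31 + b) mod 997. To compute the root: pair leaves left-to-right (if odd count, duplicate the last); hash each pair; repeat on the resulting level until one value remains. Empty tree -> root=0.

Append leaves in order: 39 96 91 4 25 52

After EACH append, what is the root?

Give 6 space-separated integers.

Answer: 39 308 496 409 393 260

Derivation:
After append 39 (leaves=[39]):
  L0: [39]
  root=39
After append 96 (leaves=[39, 96]):
  L0: [39, 96]
  L1: h(39,96)=(39*31+96)%997=308 -> [308]
  root=308
After append 91 (leaves=[39, 96, 91]):
  L0: [39, 96, 91]
  L1: h(39,96)=(39*31+96)%997=308 h(91,91)=(91*31+91)%997=918 -> [308, 918]
  L2: h(308,918)=(308*31+918)%997=496 -> [496]
  root=496
After append 4 (leaves=[39, 96, 91, 4]):
  L0: [39, 96, 91, 4]
  L1: h(39,96)=(39*31+96)%997=308 h(91,4)=(91*31+4)%997=831 -> [308, 831]
  L2: h(308,831)=(308*31+831)%997=409 -> [409]
  root=409
After append 25 (leaves=[39, 96, 91, 4, 25]):
  L0: [39, 96, 91, 4, 25]
  L1: h(39,96)=(39*31+96)%997=308 h(91,4)=(91*31+4)%997=831 h(25,25)=(25*31+25)%997=800 -> [308, 831, 800]
  L2: h(308,831)=(308*31+831)%997=409 h(800,800)=(800*31+800)%997=675 -> [409, 675]
  L3: h(409,675)=(409*31+675)%997=393 -> [393]
  root=393
After append 52 (leaves=[39, 96, 91, 4, 25, 52]):
  L0: [39, 96, 91, 4, 25, 52]
  L1: h(39,96)=(39*31+96)%997=308 h(91,4)=(91*31+4)%997=831 h(25,52)=(25*31+52)%997=827 -> [308, 831, 827]
  L2: h(308,831)=(308*31+831)%997=409 h(827,827)=(827*31+827)%997=542 -> [409, 542]
  L3: h(409,542)=(409*31+542)%997=260 -> [260]
  root=260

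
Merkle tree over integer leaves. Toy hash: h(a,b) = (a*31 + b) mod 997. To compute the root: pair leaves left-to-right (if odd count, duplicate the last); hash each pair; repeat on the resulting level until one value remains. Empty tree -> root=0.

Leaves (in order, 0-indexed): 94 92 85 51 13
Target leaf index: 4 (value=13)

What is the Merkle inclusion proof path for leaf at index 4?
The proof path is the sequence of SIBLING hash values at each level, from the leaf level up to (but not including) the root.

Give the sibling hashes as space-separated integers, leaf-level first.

L0 (leaves): [94, 92, 85, 51, 13], target index=4
L1: h(94,92)=(94*31+92)%997=15 [pair 0] h(85,51)=(85*31+51)%997=692 [pair 1] h(13,13)=(13*31+13)%997=416 [pair 2] -> [15, 692, 416]
  Sibling for proof at L0: 13
L2: h(15,692)=(15*31+692)%997=160 [pair 0] h(416,416)=(416*31+416)%997=351 [pair 1] -> [160, 351]
  Sibling for proof at L1: 416
L3: h(160,351)=(160*31+351)%997=326 [pair 0] -> [326]
  Sibling for proof at L2: 160
Root: 326
Proof path (sibling hashes from leaf to root): [13, 416, 160]

Answer: 13 416 160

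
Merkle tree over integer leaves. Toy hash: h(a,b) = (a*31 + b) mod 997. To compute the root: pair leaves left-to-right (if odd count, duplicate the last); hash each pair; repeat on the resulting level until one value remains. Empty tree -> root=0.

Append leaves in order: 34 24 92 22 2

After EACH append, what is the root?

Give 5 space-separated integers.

Answer: 34 81 470 400 490

Derivation:
After append 34 (leaves=[34]):
  L0: [34]
  root=34
After append 24 (leaves=[34, 24]):
  L0: [34, 24]
  L1: h(34,24)=(34*31+24)%997=81 -> [81]
  root=81
After append 92 (leaves=[34, 24, 92]):
  L0: [34, 24, 92]
  L1: h(34,24)=(34*31+24)%997=81 h(92,92)=(92*31+92)%997=950 -> [81, 950]
  L2: h(81,950)=(81*31+950)%997=470 -> [470]
  root=470
After append 22 (leaves=[34, 24, 92, 22]):
  L0: [34, 24, 92, 22]
  L1: h(34,24)=(34*31+24)%997=81 h(92,22)=(92*31+22)%997=880 -> [81, 880]
  L2: h(81,880)=(81*31+880)%997=400 -> [400]
  root=400
After append 2 (leaves=[34, 24, 92, 22, 2]):
  L0: [34, 24, 92, 22, 2]
  L1: h(34,24)=(34*31+24)%997=81 h(92,22)=(92*31+22)%997=880 h(2,2)=(2*31+2)%997=64 -> [81, 880, 64]
  L2: h(81,880)=(81*31+880)%997=400 h(64,64)=(64*31+64)%997=54 -> [400, 54]
  L3: h(400,54)=(400*31+54)%997=490 -> [490]
  root=490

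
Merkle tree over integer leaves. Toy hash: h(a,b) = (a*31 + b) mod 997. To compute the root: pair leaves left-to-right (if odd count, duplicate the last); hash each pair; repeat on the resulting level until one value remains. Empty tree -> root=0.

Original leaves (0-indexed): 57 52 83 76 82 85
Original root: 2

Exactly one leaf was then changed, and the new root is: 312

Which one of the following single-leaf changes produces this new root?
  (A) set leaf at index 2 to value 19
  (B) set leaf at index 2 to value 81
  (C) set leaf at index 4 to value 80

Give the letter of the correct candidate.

Answer: A

Derivation:
Original leaves: [57, 52, 83, 76, 82, 85]
Target new root: 312
Try each candidate change and compute the resulting root:
Candidate A: set leaf[2] = 19 -> leaves = [57, 52, 19, 76, 82, 85]
  L0: [57, 52, 19, 76, 82, 85]
  L1: h(57,52)=(57*31+52)%997=822 h(19,76)=(19*31+76)%997=665 h(82,85)=(82*31+85)%997=633 -> [822, 665, 633]
  L2: h(822,665)=(822*31+665)%997=225 h(633,633)=(633*31+633)%997=316 -> [225, 316]
  L3: h(225,316)=(225*31+316)%997=312 -> [312]
  root = 312 == target 312  ** MATCH **
Candidate B: set leaf[2] = 81 -> leaves = [57, 52, 81, 76, 82, 85]
  L0: [57, 52, 81, 76, 82, 85]
  L1: h(57,52)=(57*31+52)%997=822 h(81,76)=(81*31+76)%997=593 h(82,85)=(82*31+85)%997=633 -> [822, 593, 633]
  L2: h(822,593)=(822*31+593)%997=153 h(633,633)=(633*31+633)%997=316 -> [153, 316]
  L3: h(153,316)=(153*31+316)%997=74 -> [74]
  root = 74 != target 312
Candidate C: set leaf[4] = 80 -> leaves = [57, 52, 83, 76, 80, 85]
  L0: [57, 52, 83, 76, 80, 85]
  L1: h(57,52)=(57*31+52)%997=822 h(83,76)=(83*31+76)%997=655 h(80,85)=(80*31+85)%997=571 -> [822, 655, 571]
  L2: h(822,655)=(822*31+655)%997=215 h(571,571)=(571*31+571)%997=326 -> [215, 326]
  L3: h(215,326)=(215*31+326)%997=12 -> [12]
  root = 12 != target 312
Candidate A produces the target root.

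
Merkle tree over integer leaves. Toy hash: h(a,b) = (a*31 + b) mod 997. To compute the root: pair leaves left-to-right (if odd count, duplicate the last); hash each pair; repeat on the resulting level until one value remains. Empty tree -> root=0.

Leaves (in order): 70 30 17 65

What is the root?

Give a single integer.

L0: [70, 30, 17, 65]
L1: h(70,30)=(70*31+30)%997=206 h(17,65)=(17*31+65)%997=592 -> [206, 592]
L2: h(206,592)=(206*31+592)%997=996 -> [996]

Answer: 996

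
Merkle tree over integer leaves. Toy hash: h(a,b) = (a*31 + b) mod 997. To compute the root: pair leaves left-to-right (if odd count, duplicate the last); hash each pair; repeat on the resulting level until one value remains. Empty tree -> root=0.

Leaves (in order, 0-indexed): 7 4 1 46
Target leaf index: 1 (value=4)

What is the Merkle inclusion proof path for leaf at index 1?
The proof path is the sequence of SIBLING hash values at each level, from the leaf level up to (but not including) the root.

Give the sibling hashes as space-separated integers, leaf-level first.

Answer: 7 77

Derivation:
L0 (leaves): [7, 4, 1, 46], target index=1
L1: h(7,4)=(7*31+4)%997=221 [pair 0] h(1,46)=(1*31+46)%997=77 [pair 1] -> [221, 77]
  Sibling for proof at L0: 7
L2: h(221,77)=(221*31+77)%997=946 [pair 0] -> [946]
  Sibling for proof at L1: 77
Root: 946
Proof path (sibling hashes from leaf to root): [7, 77]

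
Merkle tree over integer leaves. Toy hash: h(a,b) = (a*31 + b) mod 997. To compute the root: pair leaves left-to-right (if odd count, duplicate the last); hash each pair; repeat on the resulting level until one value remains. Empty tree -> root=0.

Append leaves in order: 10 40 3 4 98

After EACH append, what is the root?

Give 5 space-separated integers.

After append 10 (leaves=[10]):
  L0: [10]
  root=10
After append 40 (leaves=[10, 40]):
  L0: [10, 40]
  L1: h(10,40)=(10*31+40)%997=350 -> [350]
  root=350
After append 3 (leaves=[10, 40, 3]):
  L0: [10, 40, 3]
  L1: h(10,40)=(10*31+40)%997=350 h(3,3)=(3*31+3)%997=96 -> [350, 96]
  L2: h(350,96)=(350*31+96)%997=976 -> [976]
  root=976
After append 4 (leaves=[10, 40, 3, 4]):
  L0: [10, 40, 3, 4]
  L1: h(10,40)=(10*31+40)%997=350 h(3,4)=(3*31+4)%997=97 -> [350, 97]
  L2: h(350,97)=(350*31+97)%997=977 -> [977]
  root=977
After append 98 (leaves=[10, 40, 3, 4, 98]):
  L0: [10, 40, 3, 4, 98]
  L1: h(10,40)=(10*31+40)%997=350 h(3,4)=(3*31+4)%997=97 h(98,98)=(98*31+98)%997=145 -> [350, 97, 145]
  L2: h(350,97)=(350*31+97)%997=977 h(145,145)=(145*31+145)%997=652 -> [977, 652]
  L3: h(977,652)=(977*31+652)%997=32 -> [32]
  root=32

Answer: 10 350 976 977 32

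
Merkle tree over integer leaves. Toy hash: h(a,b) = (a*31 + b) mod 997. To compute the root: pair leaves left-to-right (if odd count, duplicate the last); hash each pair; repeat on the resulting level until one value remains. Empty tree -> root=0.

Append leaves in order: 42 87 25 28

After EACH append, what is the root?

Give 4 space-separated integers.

Answer: 42 392 988 991

Derivation:
After append 42 (leaves=[42]):
  L0: [42]
  root=42
After append 87 (leaves=[42, 87]):
  L0: [42, 87]
  L1: h(42,87)=(42*31+87)%997=392 -> [392]
  root=392
After append 25 (leaves=[42, 87, 25]):
  L0: [42, 87, 25]
  L1: h(42,87)=(42*31+87)%997=392 h(25,25)=(25*31+25)%997=800 -> [392, 800]
  L2: h(392,800)=(392*31+800)%997=988 -> [988]
  root=988
After append 28 (leaves=[42, 87, 25, 28]):
  L0: [42, 87, 25, 28]
  L1: h(42,87)=(42*31+87)%997=392 h(25,28)=(25*31+28)%997=803 -> [392, 803]
  L2: h(392,803)=(392*31+803)%997=991 -> [991]
  root=991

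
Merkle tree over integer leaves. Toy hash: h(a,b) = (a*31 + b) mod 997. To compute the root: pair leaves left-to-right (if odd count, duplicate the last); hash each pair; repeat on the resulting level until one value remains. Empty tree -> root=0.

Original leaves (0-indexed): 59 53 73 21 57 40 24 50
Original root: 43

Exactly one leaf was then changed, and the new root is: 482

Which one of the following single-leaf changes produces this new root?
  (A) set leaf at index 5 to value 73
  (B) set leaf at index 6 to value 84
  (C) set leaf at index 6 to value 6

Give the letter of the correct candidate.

Answer: C

Derivation:
Original leaves: [59, 53, 73, 21, 57, 40, 24, 50]
Target new root: 482
Try each candidate change and compute the resulting root:
Candidate A: set leaf[5] = 73 -> leaves = [59, 53, 73, 21, 57, 73, 24, 50]
  L0: [59, 53, 73, 21, 57, 73, 24, 50]
  L1: h(59,53)=(59*31+53)%997=885 h(73,21)=(73*31+21)%997=290 h(57,73)=(57*31+73)%997=843 h(24,50)=(24*31+50)%997=794 -> [885, 290, 843, 794]
  L2: h(885,290)=(885*31+290)%997=806 h(843,794)=(843*31+794)%997=8 -> [806, 8]
  L3: h(806,8)=(806*31+8)%997=69 -> [69]
  root = 69 != target 482
Candidate B: set leaf[6] = 84 -> leaves = [59, 53, 73, 21, 57, 40, 84, 50]
  L0: [59, 53, 73, 21, 57, 40, 84, 50]
  L1: h(59,53)=(59*31+53)%997=885 h(73,21)=(73*31+21)%997=290 h(57,40)=(57*31+40)%997=810 h(84,50)=(84*31+50)%997=660 -> [885, 290, 810, 660]
  L2: h(885,290)=(885*31+290)%997=806 h(810,660)=(810*31+660)%997=845 -> [806, 845]
  L3: h(806,845)=(806*31+845)%997=906 -> [906]
  root = 906 != target 482
Candidate C: set leaf[6] = 6 -> leaves = [59, 53, 73, 21, 57, 40, 6, 50]
  L0: [59, 53, 73, 21, 57, 40, 6, 50]
  L1: h(59,53)=(59*31+53)%997=885 h(73,21)=(73*31+21)%997=290 h(57,40)=(57*31+40)%997=810 h(6,50)=(6*31+50)%997=236 -> [885, 290, 810, 236]
  L2: h(885,290)=(885*31+290)%997=806 h(810,236)=(810*31+236)%997=421 -> [806, 421]
  L3: h(806,421)=(806*31+421)%997=482 -> [482]
  root = 482 == target 482  ** MATCH **
Candidate C produces the target root.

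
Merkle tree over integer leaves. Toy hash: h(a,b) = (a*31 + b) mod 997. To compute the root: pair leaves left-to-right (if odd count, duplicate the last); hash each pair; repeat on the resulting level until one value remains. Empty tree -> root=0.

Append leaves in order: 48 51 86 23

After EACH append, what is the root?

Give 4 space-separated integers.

After append 48 (leaves=[48]):
  L0: [48]
  root=48
After append 51 (leaves=[48, 51]):
  L0: [48, 51]
  L1: h(48,51)=(48*31+51)%997=542 -> [542]
  root=542
After append 86 (leaves=[48, 51, 86]):
  L0: [48, 51, 86]
  L1: h(48,51)=(48*31+51)%997=542 h(86,86)=(86*31+86)%997=758 -> [542, 758]
  L2: h(542,758)=(542*31+758)%997=611 -> [611]
  root=611
After append 23 (leaves=[48, 51, 86, 23]):
  L0: [48, 51, 86, 23]
  L1: h(48,51)=(48*31+51)%997=542 h(86,23)=(86*31+23)%997=695 -> [542, 695]
  L2: h(542,695)=(542*31+695)%997=548 -> [548]
  root=548

Answer: 48 542 611 548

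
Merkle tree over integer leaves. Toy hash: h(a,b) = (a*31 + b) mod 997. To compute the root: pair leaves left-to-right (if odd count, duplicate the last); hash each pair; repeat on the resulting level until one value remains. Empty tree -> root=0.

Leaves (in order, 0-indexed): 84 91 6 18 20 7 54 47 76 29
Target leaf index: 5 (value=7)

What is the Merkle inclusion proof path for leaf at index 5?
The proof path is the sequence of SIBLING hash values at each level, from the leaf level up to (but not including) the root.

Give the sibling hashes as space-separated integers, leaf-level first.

Answer: 20 724 1 587

Derivation:
L0 (leaves): [84, 91, 6, 18, 20, 7, 54, 47, 76, 29], target index=5
L1: h(84,91)=(84*31+91)%997=701 [pair 0] h(6,18)=(6*31+18)%997=204 [pair 1] h(20,7)=(20*31+7)%997=627 [pair 2] h(54,47)=(54*31+47)%997=724 [pair 3] h(76,29)=(76*31+29)%997=391 [pair 4] -> [701, 204, 627, 724, 391]
  Sibling for proof at L0: 20
L2: h(701,204)=(701*31+204)%997=1 [pair 0] h(627,724)=(627*31+724)%997=221 [pair 1] h(391,391)=(391*31+391)%997=548 [pair 2] -> [1, 221, 548]
  Sibling for proof at L1: 724
L3: h(1,221)=(1*31+221)%997=252 [pair 0] h(548,548)=(548*31+548)%997=587 [pair 1] -> [252, 587]
  Sibling for proof at L2: 1
L4: h(252,587)=(252*31+587)%997=423 [pair 0] -> [423]
  Sibling for proof at L3: 587
Root: 423
Proof path (sibling hashes from leaf to root): [20, 724, 1, 587]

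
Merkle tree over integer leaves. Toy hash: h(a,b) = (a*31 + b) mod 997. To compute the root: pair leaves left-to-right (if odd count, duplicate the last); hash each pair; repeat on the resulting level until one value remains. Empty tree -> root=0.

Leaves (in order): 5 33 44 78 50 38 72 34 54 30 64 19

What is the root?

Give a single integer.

Answer: 352

Derivation:
L0: [5, 33, 44, 78, 50, 38, 72, 34, 54, 30, 64, 19]
L1: h(5,33)=(5*31+33)%997=188 h(44,78)=(44*31+78)%997=445 h(50,38)=(50*31+38)%997=591 h(72,34)=(72*31+34)%997=272 h(54,30)=(54*31+30)%997=707 h(64,19)=(64*31+19)%997=9 -> [188, 445, 591, 272, 707, 9]
L2: h(188,445)=(188*31+445)%997=291 h(591,272)=(591*31+272)%997=647 h(707,9)=(707*31+9)%997=989 -> [291, 647, 989]
L3: h(291,647)=(291*31+647)%997=695 h(989,989)=(989*31+989)%997=741 -> [695, 741]
L4: h(695,741)=(695*31+741)%997=352 -> [352]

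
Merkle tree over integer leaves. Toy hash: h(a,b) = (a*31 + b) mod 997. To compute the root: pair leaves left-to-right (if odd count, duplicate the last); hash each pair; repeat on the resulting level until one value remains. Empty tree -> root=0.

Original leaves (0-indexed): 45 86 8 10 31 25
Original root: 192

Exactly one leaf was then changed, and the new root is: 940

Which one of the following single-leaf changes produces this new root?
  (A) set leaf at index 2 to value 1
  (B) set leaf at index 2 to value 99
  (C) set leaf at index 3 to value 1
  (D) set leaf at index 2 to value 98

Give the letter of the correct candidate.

Original leaves: [45, 86, 8, 10, 31, 25]
Target new root: 940
Try each candidate change and compute the resulting root:
Candidate A: set leaf[2] = 1 -> leaves = [45, 86, 1, 10, 31, 25]
  L0: [45, 86, 1, 10, 31, 25]
  L1: h(45,86)=(45*31+86)%997=484 h(1,10)=(1*31+10)%997=41 h(31,25)=(31*31+25)%997=986 -> [484, 41, 986]
  L2: h(484,41)=(484*31+41)%997=90 h(986,986)=(986*31+986)%997=645 -> [90, 645]
  L3: h(90,645)=(90*31+645)%997=444 -> [444]
  root = 444 != target 940
Candidate B: set leaf[2] = 99 -> leaves = [45, 86, 99, 10, 31, 25]
  L0: [45, 86, 99, 10, 31, 25]
  L1: h(45,86)=(45*31+86)%997=484 h(99,10)=(99*31+10)%997=88 h(31,25)=(31*31+25)%997=986 -> [484, 88, 986]
  L2: h(484,88)=(484*31+88)%997=137 h(986,986)=(986*31+986)%997=645 -> [137, 645]
  L3: h(137,645)=(137*31+645)%997=904 -> [904]
  root = 904 != target 940
Candidate C: set leaf[3] = 1 -> leaves = [45, 86, 8, 1, 31, 25]
  L0: [45, 86, 8, 1, 31, 25]
  L1: h(45,86)=(45*31+86)%997=484 h(8,1)=(8*31+1)%997=249 h(31,25)=(31*31+25)%997=986 -> [484, 249, 986]
  L2: h(484,249)=(484*31+249)%997=298 h(986,986)=(986*31+986)%997=645 -> [298, 645]
  L3: h(298,645)=(298*31+645)%997=910 -> [910]
  root = 910 != target 940
Candidate D: set leaf[2] = 98 -> leaves = [45, 86, 98, 10, 31, 25]
  L0: [45, 86, 98, 10, 31, 25]
  L1: h(45,86)=(45*31+86)%997=484 h(98,10)=(98*31+10)%997=57 h(31,25)=(31*31+25)%997=986 -> [484, 57, 986]
  L2: h(484,57)=(484*31+57)%997=106 h(986,986)=(986*31+986)%997=645 -> [106, 645]
  L3: h(106,645)=(106*31+645)%997=940 -> [940]
  root = 940 == target 940  ** MATCH **
Candidate D produces the target root.

Answer: D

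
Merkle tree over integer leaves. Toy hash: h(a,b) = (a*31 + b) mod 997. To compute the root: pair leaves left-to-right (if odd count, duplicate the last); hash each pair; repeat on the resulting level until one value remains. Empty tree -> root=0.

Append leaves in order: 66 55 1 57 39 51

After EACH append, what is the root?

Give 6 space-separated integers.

After append 66 (leaves=[66]):
  L0: [66]
  root=66
After append 55 (leaves=[66, 55]):
  L0: [66, 55]
  L1: h(66,55)=(66*31+55)%997=107 -> [107]
  root=107
After append 1 (leaves=[66, 55, 1]):
  L0: [66, 55, 1]
  L1: h(66,55)=(66*31+55)%997=107 h(1,1)=(1*31+1)%997=32 -> [107, 32]
  L2: h(107,32)=(107*31+32)%997=358 -> [358]
  root=358
After append 57 (leaves=[66, 55, 1, 57]):
  L0: [66, 55, 1, 57]
  L1: h(66,55)=(66*31+55)%997=107 h(1,57)=(1*31+57)%997=88 -> [107, 88]
  L2: h(107,88)=(107*31+88)%997=414 -> [414]
  root=414
After append 39 (leaves=[66, 55, 1, 57, 39]):
  L0: [66, 55, 1, 57, 39]
  L1: h(66,55)=(66*31+55)%997=107 h(1,57)=(1*31+57)%997=88 h(39,39)=(39*31+39)%997=251 -> [107, 88, 251]
  L2: h(107,88)=(107*31+88)%997=414 h(251,251)=(251*31+251)%997=56 -> [414, 56]
  L3: h(414,56)=(414*31+56)%997=926 -> [926]
  root=926
After append 51 (leaves=[66, 55, 1, 57, 39, 51]):
  L0: [66, 55, 1, 57, 39, 51]
  L1: h(66,55)=(66*31+55)%997=107 h(1,57)=(1*31+57)%997=88 h(39,51)=(39*31+51)%997=263 -> [107, 88, 263]
  L2: h(107,88)=(107*31+88)%997=414 h(263,263)=(263*31+263)%997=440 -> [414, 440]
  L3: h(414,440)=(414*31+440)%997=313 -> [313]
  root=313

Answer: 66 107 358 414 926 313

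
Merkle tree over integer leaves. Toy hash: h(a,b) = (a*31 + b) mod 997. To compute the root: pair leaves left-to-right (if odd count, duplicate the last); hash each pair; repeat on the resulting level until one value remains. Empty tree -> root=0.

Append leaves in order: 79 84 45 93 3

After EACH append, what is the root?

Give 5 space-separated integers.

Answer: 79 539 203 251 883

Derivation:
After append 79 (leaves=[79]):
  L0: [79]
  root=79
After append 84 (leaves=[79, 84]):
  L0: [79, 84]
  L1: h(79,84)=(79*31+84)%997=539 -> [539]
  root=539
After append 45 (leaves=[79, 84, 45]):
  L0: [79, 84, 45]
  L1: h(79,84)=(79*31+84)%997=539 h(45,45)=(45*31+45)%997=443 -> [539, 443]
  L2: h(539,443)=(539*31+443)%997=203 -> [203]
  root=203
After append 93 (leaves=[79, 84, 45, 93]):
  L0: [79, 84, 45, 93]
  L1: h(79,84)=(79*31+84)%997=539 h(45,93)=(45*31+93)%997=491 -> [539, 491]
  L2: h(539,491)=(539*31+491)%997=251 -> [251]
  root=251
After append 3 (leaves=[79, 84, 45, 93, 3]):
  L0: [79, 84, 45, 93, 3]
  L1: h(79,84)=(79*31+84)%997=539 h(45,93)=(45*31+93)%997=491 h(3,3)=(3*31+3)%997=96 -> [539, 491, 96]
  L2: h(539,491)=(539*31+491)%997=251 h(96,96)=(96*31+96)%997=81 -> [251, 81]
  L3: h(251,81)=(251*31+81)%997=883 -> [883]
  root=883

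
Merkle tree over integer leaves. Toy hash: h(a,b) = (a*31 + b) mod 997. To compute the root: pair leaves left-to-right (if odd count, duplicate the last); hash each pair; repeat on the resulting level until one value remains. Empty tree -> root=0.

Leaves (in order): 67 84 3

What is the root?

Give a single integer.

L0: [67, 84, 3]
L1: h(67,84)=(67*31+84)%997=167 h(3,3)=(3*31+3)%997=96 -> [167, 96]
L2: h(167,96)=(167*31+96)%997=288 -> [288]

Answer: 288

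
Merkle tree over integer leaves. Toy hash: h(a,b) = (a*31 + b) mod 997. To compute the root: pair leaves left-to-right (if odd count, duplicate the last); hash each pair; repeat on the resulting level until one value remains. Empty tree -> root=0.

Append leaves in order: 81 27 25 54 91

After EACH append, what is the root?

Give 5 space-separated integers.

Answer: 81 544 715 744 596

Derivation:
After append 81 (leaves=[81]):
  L0: [81]
  root=81
After append 27 (leaves=[81, 27]):
  L0: [81, 27]
  L1: h(81,27)=(81*31+27)%997=544 -> [544]
  root=544
After append 25 (leaves=[81, 27, 25]):
  L0: [81, 27, 25]
  L1: h(81,27)=(81*31+27)%997=544 h(25,25)=(25*31+25)%997=800 -> [544, 800]
  L2: h(544,800)=(544*31+800)%997=715 -> [715]
  root=715
After append 54 (leaves=[81, 27, 25, 54]):
  L0: [81, 27, 25, 54]
  L1: h(81,27)=(81*31+27)%997=544 h(25,54)=(25*31+54)%997=829 -> [544, 829]
  L2: h(544,829)=(544*31+829)%997=744 -> [744]
  root=744
After append 91 (leaves=[81, 27, 25, 54, 91]):
  L0: [81, 27, 25, 54, 91]
  L1: h(81,27)=(81*31+27)%997=544 h(25,54)=(25*31+54)%997=829 h(91,91)=(91*31+91)%997=918 -> [544, 829, 918]
  L2: h(544,829)=(544*31+829)%997=744 h(918,918)=(918*31+918)%997=463 -> [744, 463]
  L3: h(744,463)=(744*31+463)%997=596 -> [596]
  root=596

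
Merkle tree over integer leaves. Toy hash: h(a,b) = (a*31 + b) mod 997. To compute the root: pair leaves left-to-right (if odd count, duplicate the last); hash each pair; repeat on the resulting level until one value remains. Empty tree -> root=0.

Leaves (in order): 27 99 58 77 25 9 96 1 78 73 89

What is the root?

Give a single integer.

Answer: 749

Derivation:
L0: [27, 99, 58, 77, 25, 9, 96, 1, 78, 73, 89]
L1: h(27,99)=(27*31+99)%997=936 h(58,77)=(58*31+77)%997=878 h(25,9)=(25*31+9)%997=784 h(96,1)=(96*31+1)%997=983 h(78,73)=(78*31+73)%997=497 h(89,89)=(89*31+89)%997=854 -> [936, 878, 784, 983, 497, 854]
L2: h(936,878)=(936*31+878)%997=981 h(784,983)=(784*31+983)%997=362 h(497,854)=(497*31+854)%997=309 -> [981, 362, 309]
L3: h(981,362)=(981*31+362)%997=863 h(309,309)=(309*31+309)%997=915 -> [863, 915]
L4: h(863,915)=(863*31+915)%997=749 -> [749]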